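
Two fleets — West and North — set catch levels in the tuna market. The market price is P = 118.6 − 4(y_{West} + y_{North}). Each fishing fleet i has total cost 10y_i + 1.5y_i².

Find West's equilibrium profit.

Fishing fleet West's profit: π = y_{West}(118.6 − 4(y_{West} + y_{North})) − 10y_{West} − 1.5y_{West}².
∂π/∂y_{West} = 108.6 − 11y_{West} − 4y_{North} = 0, so y_{West} = 543/55 − (4/11)y_{North}.
The game is symmetric, so in equilibrium y_{North} = y_{West}: the reaction function gives (15/11)y_{West} = 543/55, hence y_{West} = 7.24.
Price P = 118.6 − 4·14.48 = 60.68.
West's profit: (60.68 − 10)·7.24 − 1.5(7.24)² = 288.2968.

288.2968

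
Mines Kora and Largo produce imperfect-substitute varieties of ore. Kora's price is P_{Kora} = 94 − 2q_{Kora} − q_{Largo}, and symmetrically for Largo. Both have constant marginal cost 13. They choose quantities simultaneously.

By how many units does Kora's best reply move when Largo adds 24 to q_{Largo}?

-6

Mine Kora's profit: π = q_{Kora}(94 − 2q_{Kora} − q_{Largo}) − 13q_{Kora}.
∂π/∂q_{Kora} = 81 − 4q_{Kora} − q_{Largo} = 0 ⇒ q_{Kora} = 20.25 − 0.25q_{Largo}.
The reaction-function slope is −0.25, so a 24-unit rise in q_{Largo} moves q_{Kora} by −0.25 × 24 = −6. Kora's best response falls — the actions are strategic substitutes.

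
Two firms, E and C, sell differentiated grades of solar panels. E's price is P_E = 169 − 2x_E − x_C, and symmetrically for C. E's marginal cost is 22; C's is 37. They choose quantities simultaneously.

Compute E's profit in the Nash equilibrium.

1848.32

Firm E's profit: π = x_E(169 − 2x_E − x_C) − 22x_E.
∂π/∂x_E = 147 − 4x_E − x_C = 0 ⇒ x_E = 36.75 − 0.25x_C.
Similarly x_C = 33 − 0.25x_E.
Substituting the second reaction function into the first: x_E = 36.75 − 0.25(33 − 0.25x_E), which gives 0.9375x_E = 28.5 ⇒ x_E = 30.4.
Then x_C = 33 − 0.25·30.4 = 25.4.
P_E = 169 − 2·30.4 − 25.4 = 82.8.
Profit = (82.8 − 22)·30.4 = 1848.32.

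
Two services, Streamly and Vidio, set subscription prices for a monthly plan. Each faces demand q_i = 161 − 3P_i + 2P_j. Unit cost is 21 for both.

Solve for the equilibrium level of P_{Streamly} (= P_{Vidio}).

56

Streamly's profit: π = (P_{Streamly} − 21)(161 − 3P_{Streamly} + 2P_{Vidio}).
∂π/∂P_{Streamly} = 224 − 6P_{Streamly} + 2P_{Vidio} = 0 ⇒ P_{Streamly} = 112/3 + (1/3)P_{Vidio}.
Setting P_{Streamly} = P_{Vidio} in the reaction function: P_{Streamly} = 112/3 + (1/3)P_{Streamly}, so P_{Streamly} = (112/3) / (2/3) = 56.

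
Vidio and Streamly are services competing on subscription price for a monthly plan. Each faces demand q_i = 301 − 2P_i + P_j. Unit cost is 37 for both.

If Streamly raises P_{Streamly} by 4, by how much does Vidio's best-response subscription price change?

1

Vidio's profit: π = (P_{Vidio} − 37)(301 − 2P_{Vidio} + P_{Streamly}).
∂π/∂P_{Vidio} = 375 − 4P_{Vidio} + P_{Streamly} = 0 ⇒ P_{Vidio} = 93.75 + 0.25P_{Streamly}.
The reaction-function slope is 0.25, so a 4-unit rise in P_{Streamly} moves P_{Vidio} by 0.25 × 4 = 1. Vidio's best response rises — the actions are strategic complements.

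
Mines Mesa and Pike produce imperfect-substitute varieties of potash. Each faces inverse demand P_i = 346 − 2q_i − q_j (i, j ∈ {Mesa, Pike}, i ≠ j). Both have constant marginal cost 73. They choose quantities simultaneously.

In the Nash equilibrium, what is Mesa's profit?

5962.32

Mine Mesa's profit: π = q_{Mesa}(346 − 2q_{Mesa} − q_{Pike}) − 73q_{Mesa}.
∂π/∂q_{Mesa} = 273 − 4q_{Mesa} − q_{Pike} = 0 ⇒ q_{Mesa} = 68.25 − 0.25q_{Pike}.
By symmetry q_{Pike} = q_{Mesa}; substituting into the reaction function, 1.25q_{Mesa} = 68.25 and q_{Mesa} = 54.6.
P_{Mesa} = 346 − 2·54.6 − 54.6 = 182.2.
Profit = (182.2 − 73)·54.6 = 5962.32.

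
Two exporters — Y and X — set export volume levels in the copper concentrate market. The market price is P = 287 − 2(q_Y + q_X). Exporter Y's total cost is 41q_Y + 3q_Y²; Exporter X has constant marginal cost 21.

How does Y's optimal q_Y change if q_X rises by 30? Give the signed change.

Exporter Y's profit: π = q_Y(287 − 2(q_Y + q_X)) − 41q_Y − 3q_Y².
∂π/∂q_Y = 246 − 10q_Y − 2q_X = 0, so q_Y = 24.6 − 0.2q_X.
The reaction-function slope is −0.2, so a 30-unit rise in q_X moves q_Y by −0.2 × 30 = −6. Y's best response falls — the actions are strategic substitutes.

-6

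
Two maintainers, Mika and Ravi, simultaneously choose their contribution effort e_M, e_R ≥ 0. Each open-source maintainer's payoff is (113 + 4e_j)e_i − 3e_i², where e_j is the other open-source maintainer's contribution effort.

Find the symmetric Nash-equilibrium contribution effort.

56.5

Mika's payoff is (113 + 4e_R)e_M − 3e_M².
∂π/∂e_M = 113 + 4e_R − 6e_M = 0, so e_M = 113/6 + (2/3)e_R.
The game is symmetric, so in equilibrium e_R = e_M: the reaction function gives (1/3)e_M = 113/6, hence e_M = 56.5.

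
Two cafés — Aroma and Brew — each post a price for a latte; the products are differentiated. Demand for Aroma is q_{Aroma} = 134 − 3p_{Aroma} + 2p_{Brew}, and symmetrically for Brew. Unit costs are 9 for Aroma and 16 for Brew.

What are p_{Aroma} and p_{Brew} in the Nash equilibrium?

Aroma's profit: π = (p_{Aroma} − 9)(134 − 3p_{Aroma} + 2p_{Brew}).
∂π/∂p_{Aroma} = 161 − 6p_{Aroma} + 2p_{Brew} = 0 ⇒ p_{Aroma} = 161/6 + (1/3)p_{Brew}.
Similarly p_{Brew} = 91/3 + (1/3)p_{Aroma}.
Substituting the second reaction function into the first: p_{Aroma} = 161/6 + (1/3)(91/3 + (1/3)p_{Aroma}), which gives (8/9)p_{Aroma} = 665/18 ⇒ p_{Aroma} = 41.5625.
Then p_{Brew} = 91/3 + (1/3)·41.5625 = 44.1875.

41.5625, 44.1875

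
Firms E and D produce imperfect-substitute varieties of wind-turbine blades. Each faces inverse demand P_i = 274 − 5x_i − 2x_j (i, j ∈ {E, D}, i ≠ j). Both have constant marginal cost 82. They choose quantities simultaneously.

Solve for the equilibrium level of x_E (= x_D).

Firm E's profit: π = x_E(274 − 5x_E − 2x_D) − 82x_E.
∂π/∂x_E = 192 − 10x_E − 2x_D = 0 ⇒ x_E = 19.2 − 0.2x_D.
Setting x_E = x_D in the reaction function: x_E = 19.2 − 0.2x_E, so x_E = 19.2 / 1.2 = 16.

16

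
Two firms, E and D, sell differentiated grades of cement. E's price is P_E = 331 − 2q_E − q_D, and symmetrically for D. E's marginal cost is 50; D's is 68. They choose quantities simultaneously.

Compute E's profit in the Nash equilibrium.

Firm E's profit: π = q_E(331 − 2q_E − q_D) − 50q_E.
∂π/∂q_E = 281 − 4q_E − q_D = 0 ⇒ q_E = 70.25 − 0.25q_D.
Similarly q_D = 65.75 − 0.25q_E.
Solving the two reaction functions simultaneously: (1 − (−0.25)(−0.25))q_E = 70.25 − 0.25·65.75, so 0.9375q_E = 53.8125 and q_E = 57.4.
Then q_D = 65.75 − 0.25·57.4 = 51.4.
P_E = 331 − 2·57.4 − 51.4 = 164.8.
Profit = (164.8 − 50)·57.4 = 6589.52.

6589.52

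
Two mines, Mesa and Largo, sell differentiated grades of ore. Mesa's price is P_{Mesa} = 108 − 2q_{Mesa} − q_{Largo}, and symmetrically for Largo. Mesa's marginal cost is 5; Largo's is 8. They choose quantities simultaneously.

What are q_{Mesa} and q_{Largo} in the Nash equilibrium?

Mine Mesa's profit: π = q_{Mesa}(108 − 2q_{Mesa} − q_{Largo}) − 5q_{Mesa}.
∂π/∂q_{Mesa} = 103 − 4q_{Mesa} − q_{Largo} = 0 ⇒ q_{Mesa} = 25.75 − 0.25q_{Largo}.
Similarly q_{Largo} = 25 − 0.25q_{Mesa}.
Plugging q_{Largo} into Mesa's best response: q_{Mesa} = 25.75 − 0.25(25 − 0.25q_{Mesa}) ⇒ 0.9375q_{Mesa} = 19.5, so q_{Mesa} = 20.8.
Then q_{Largo} = 25 − 0.25·20.8 = 19.8.

20.8, 19.8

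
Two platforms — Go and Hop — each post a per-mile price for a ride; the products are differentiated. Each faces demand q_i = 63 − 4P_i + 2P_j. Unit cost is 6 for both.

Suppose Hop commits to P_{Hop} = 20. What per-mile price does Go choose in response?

15.875

Go's profit: π = (P_{Go} − 6)(63 − 4P_{Go} + 2P_{Hop}).
∂π/∂P_{Go} = 87 − 8P_{Go} + 2P_{Hop} = 0 ⇒ P_{Go} = 10.875 + 0.25P_{Hop}.
At P_{Hop} = 20: P_{Go} = 10.875 + 0.25·20 = 15.875.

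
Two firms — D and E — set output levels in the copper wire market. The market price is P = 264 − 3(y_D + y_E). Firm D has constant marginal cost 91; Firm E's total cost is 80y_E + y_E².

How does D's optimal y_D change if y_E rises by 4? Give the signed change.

-2

Firm D's profit: π = y_D(264 − 3(y_D + y_E)) − 91y_D.
∂π/∂y_D = 173 − 6y_D − 3y_E = 0, so y_D = 173/6 − 0.5y_E.
The reaction-function slope is −0.5, so a 4-unit rise in y_E moves y_D by −0.5 × 4 = −2. D's best response falls — the actions are strategic substitutes.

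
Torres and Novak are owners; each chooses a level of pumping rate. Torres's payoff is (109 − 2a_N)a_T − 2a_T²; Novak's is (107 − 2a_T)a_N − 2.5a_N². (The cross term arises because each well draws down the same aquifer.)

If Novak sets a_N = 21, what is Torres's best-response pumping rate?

Expanding Torres's payoff: 109a_T − 2a_Na_T − 2a_T².
∂π/∂a_T = 109 − 2a_N − 4a_T = 0, so a_T = 27.25 − 0.5a_N.
At a_N = 21: a_T = 27.25 − 0.5·21 = 16.75.

16.75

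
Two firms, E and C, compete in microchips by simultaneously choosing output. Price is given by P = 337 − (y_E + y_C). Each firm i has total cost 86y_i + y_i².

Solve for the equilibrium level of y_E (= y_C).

50.2

Firm E's profit: π = y_E(337 − (y_E + y_C)) − 86y_E − y_E².
∂π/∂y_E = 251 − 4y_E − y_C = 0, so y_E = 62.75 − 0.25y_C.
By symmetry y_C = y_E; substituting into the reaction function, 1.25y_E = 62.75 and y_E = 50.2.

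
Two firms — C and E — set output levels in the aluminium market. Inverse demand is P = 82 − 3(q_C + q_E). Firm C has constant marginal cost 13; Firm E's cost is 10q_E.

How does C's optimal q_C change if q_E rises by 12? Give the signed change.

Firm C's profit: π = q_C(82 − 3(q_C + q_E)) − 13q_C.
∂π/∂q_C = 69 − 6q_C − 3q_E = 0, so q_C = 11.5 − 0.5q_E.
The reaction-function slope is −0.5, so a 12-unit rise in q_E moves q_C by −0.5 × 12 = −6. C's best response falls — the actions are strategic substitutes.

-6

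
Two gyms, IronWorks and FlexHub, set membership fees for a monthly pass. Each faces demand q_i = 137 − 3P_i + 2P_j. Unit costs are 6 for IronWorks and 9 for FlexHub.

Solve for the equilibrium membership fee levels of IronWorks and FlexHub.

39.3125, 40.4375

IronWorks's profit: π = (P_{IronWorks} − 6)(137 − 3P_{IronWorks} + 2P_{FlexHub}).
∂π/∂P_{IronWorks} = 155 − 6P_{IronWorks} + 2P_{FlexHub} = 0 ⇒ P_{IronWorks} = 155/6 + (1/3)P_{FlexHub}.
Similarly P_{FlexHub} = 82/3 + (1/3)P_{IronWorks}.
Plugging P_{FlexHub} into IronWorks's best response: P_{IronWorks} = 155/6 + (1/3)(82/3 + (1/3)P_{IronWorks}) ⇒ (8/9)P_{IronWorks} = 629/18, so P_{IronWorks} = 39.3125.
Then P_{FlexHub} = 82/3 + (1/3)·39.3125 = 40.4375.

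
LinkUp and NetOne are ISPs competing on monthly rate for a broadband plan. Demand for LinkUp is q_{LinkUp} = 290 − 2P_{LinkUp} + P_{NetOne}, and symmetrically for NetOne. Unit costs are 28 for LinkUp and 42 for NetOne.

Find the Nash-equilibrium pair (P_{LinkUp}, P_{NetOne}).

117.2, 122.8

LinkUp's profit: π = (P_{LinkUp} − 28)(290 − 2P_{LinkUp} + P_{NetOne}).
∂π/∂P_{LinkUp} = 346 − 4P_{LinkUp} + P_{NetOne} = 0 ⇒ P_{LinkUp} = 86.5 + 0.25P_{NetOne}.
Similarly P_{NetOne} = 93.5 + 0.25P_{LinkUp}.
Solving the two reaction functions simultaneously: (1 − (0.25)(0.25))P_{LinkUp} = 86.5 + 0.25·93.5, so 0.9375P_{LinkUp} = 109.875 and P_{LinkUp} = 117.2.
Then P_{NetOne} = 93.5 + 0.25·117.2 = 122.8.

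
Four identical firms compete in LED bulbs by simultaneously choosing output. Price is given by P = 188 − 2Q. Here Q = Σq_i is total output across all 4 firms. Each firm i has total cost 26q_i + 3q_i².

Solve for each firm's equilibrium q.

10.125

A representative firm's profit is π_i = q_i(188 − 2Q) − 26q_i − 3q_i², with Q = q_i + Σ_{j≠i} q_j.
First-order condition: 162 − 10q_i − 2Σ_{j≠i} q_j = 0.
With identical firms, set every q_j = q: then 162 − 10q − 6q = 0, i.e. q = 162/16 = 10.125.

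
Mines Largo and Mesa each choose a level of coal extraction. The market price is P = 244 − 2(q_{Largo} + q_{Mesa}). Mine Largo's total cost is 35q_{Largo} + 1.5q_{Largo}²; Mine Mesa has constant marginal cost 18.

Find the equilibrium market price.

115

Mine Largo's profit: π = q_{Largo}(244 − 2(q_{Largo} + q_{Mesa})) − 35q_{Largo} − 1.5q_{Largo}².
∂π/∂q_{Largo} = 209 − 7q_{Largo} − 2q_{Mesa} = 0, so q_{Largo} = 209/7 − (2/7)q_{Mesa}.
For Mesa: ∂π/∂q_{Mesa} = 226 − 4q_{Mesa} − 2q_{Largo} = 0 ⇒ q_{Mesa} = 56.5 − 0.5q_{Largo}.
Solving the two reaction functions simultaneously: (1 − (−2/7)(−0.5))q_{Largo} = 209/7 − (2/7)·56.5, so (6/7)q_{Largo} = 96/7 and q_{Largo} = 16.
Then q_{Mesa} = 56.5 − 0.5·16 = 48.5.
Equilibrium price: P = 244 − 2·64.5 = 115.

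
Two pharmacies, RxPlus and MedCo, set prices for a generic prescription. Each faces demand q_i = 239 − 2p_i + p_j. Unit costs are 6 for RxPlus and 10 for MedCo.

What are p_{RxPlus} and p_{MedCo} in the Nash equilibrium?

RxPlus's profit: π = (p_{RxPlus} − 6)(239 − 2p_{RxPlus} + p_{MedCo}).
∂π/∂p_{RxPlus} = 251 − 4p_{RxPlus} + p_{MedCo} = 0 ⇒ p_{RxPlus} = 62.75 + 0.25p_{MedCo}.
Similarly p_{MedCo} = 64.75 + 0.25p_{RxPlus}.
Plugging p_{MedCo} into RxPlus's best response: p_{RxPlus} = 62.75 + 0.25(64.75 + 0.25p_{RxPlus}) ⇒ 0.9375p_{RxPlus} = 78.9375, so p_{RxPlus} = 84.2.
Then p_{MedCo} = 64.75 + 0.25·84.2 = 85.8.

84.2, 85.8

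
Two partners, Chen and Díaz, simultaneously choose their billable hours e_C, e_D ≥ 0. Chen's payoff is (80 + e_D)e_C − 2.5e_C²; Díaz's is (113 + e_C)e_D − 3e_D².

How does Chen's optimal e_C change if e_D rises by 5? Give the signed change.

Expanding Chen's payoff: 80e_C + e_De_C − 2.5e_C².
∂π/∂e_C = 80 + e_D − 5e_C = 0, so e_C = 16 + 0.2e_D.
The reaction-function slope is 0.2, so a 5-unit rise in e_D moves e_C by 0.2 × 5 = 1. Chen's best response rises — the actions are strategic complements.

1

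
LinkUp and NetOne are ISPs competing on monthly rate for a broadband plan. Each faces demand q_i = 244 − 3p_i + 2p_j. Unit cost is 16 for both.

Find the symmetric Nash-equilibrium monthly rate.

73

LinkUp's profit: π = (p_{LinkUp} − 16)(244 − 3p_{LinkUp} + 2p_{NetOne}).
∂π/∂p_{LinkUp} = 292 − 6p_{LinkUp} + 2p_{NetOne} = 0 ⇒ p_{LinkUp} = 146/3 + (1/3)p_{NetOne}.
By symmetry p_{NetOne} = p_{LinkUp}; substituting into the reaction function, (2/3)p_{LinkUp} = 146/3 and p_{LinkUp} = 73.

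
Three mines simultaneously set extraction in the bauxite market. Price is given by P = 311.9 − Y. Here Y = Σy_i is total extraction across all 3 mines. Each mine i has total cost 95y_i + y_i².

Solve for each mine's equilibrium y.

A representative mine's profit is π_i = y_i(311.9 − Y) − 95y_i − y_i², with Y = y_i + Σ_{j≠i} y_j.
First-order condition: 216.9 − 4y_i − Σ_{j≠i} y_j = 0.
With identical mines, set every y_j = y: then 216.9 − 4y − 2y = 0, i.e. y = 216.9/6 = 36.15.

36.15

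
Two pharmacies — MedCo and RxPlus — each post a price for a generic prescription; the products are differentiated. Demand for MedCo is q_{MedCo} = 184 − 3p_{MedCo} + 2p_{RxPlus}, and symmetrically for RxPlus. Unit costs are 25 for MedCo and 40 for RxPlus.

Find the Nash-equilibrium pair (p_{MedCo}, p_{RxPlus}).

67.5625, 73.1875

MedCo's profit: π = (p_{MedCo} − 25)(184 − 3p_{MedCo} + 2p_{RxPlus}).
∂π/∂p_{MedCo} = 259 − 6p_{MedCo} + 2p_{RxPlus} = 0 ⇒ p_{MedCo} = 259/6 + (1/3)p_{RxPlus}.
Similarly p_{RxPlus} = 152/3 + (1/3)p_{MedCo}.
Solving the two reaction functions simultaneously: (1 − (1/3)(1/3))p_{MedCo} = 259/6 + (1/3)·(152/3), so (8/9)p_{MedCo} = 1081/18 and p_{MedCo} = 67.5625.
Then p_{RxPlus} = 152/3 + (1/3)·67.5625 = 73.1875.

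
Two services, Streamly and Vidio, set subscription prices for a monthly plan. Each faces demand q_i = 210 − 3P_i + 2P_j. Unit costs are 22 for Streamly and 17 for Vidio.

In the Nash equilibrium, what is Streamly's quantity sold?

Streamly's profit: π = (P_{Streamly} − 22)(210 − 3P_{Streamly} + 2P_{Vidio}).
∂π/∂P_{Streamly} = 276 − 6P_{Streamly} + 2P_{Vidio} = 0 ⇒ P_{Streamly} = 46 + (1/3)P_{Vidio}.
Similarly P_{Vidio} = 43.5 + (1/3)P_{Streamly}.
Plugging P_{Vidio} into Streamly's best response: P_{Streamly} = 46 + (1/3)(43.5 + (1/3)P_{Streamly}) ⇒ (8/9)P_{Streamly} = 60.5, so P_{Streamly} = 68.0625.
Then P_{Vidio} = 43.5 + (1/3)·68.0625 = 66.1875.
q_{Streamly} = 210 − 3·68.0625 + 2·66.1875 = 138.1875.

138.1875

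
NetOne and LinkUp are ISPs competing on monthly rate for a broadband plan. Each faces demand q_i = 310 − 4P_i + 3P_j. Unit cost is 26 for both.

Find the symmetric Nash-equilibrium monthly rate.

NetOne's profit: π = (P_{NetOne} − 26)(310 − 4P_{NetOne} + 3P_{LinkUp}).
∂π/∂P_{NetOne} = 414 − 8P_{NetOne} + 3P_{LinkUp} = 0 ⇒ P_{NetOne} = 51.75 + 0.375P_{LinkUp}.
By symmetry P_{LinkUp} = P_{NetOne}; substituting into the reaction function, 0.625P_{NetOne} = 51.75 and P_{NetOne} = 82.8.

82.8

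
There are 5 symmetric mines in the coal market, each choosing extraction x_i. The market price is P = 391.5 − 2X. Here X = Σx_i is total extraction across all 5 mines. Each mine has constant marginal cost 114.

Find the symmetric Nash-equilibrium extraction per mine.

23.125

A representative mine's profit is π_i = x_i(391.5 − 2X) − 114x_i, with X = x_i + Σ_{j≠i} x_j.
First-order condition: 277.5 − 4x_i − 2Σ_{j≠i} x_j = 0.
With identical mines, set every x_j = x: then 277.5 − 4x − 8x = 0, i.e. x = 277.5/12 = 23.125.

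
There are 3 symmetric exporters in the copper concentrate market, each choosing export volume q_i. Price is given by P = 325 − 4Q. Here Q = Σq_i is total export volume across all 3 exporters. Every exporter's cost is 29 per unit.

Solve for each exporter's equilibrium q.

18.5

A representative exporter's profit is π_i = q_i(325 − 4Q) − 29q_i, with Q = q_i + Σ_{j≠i} q_j.
First-order condition: 296 − 8q_i − 4Σ_{j≠i} q_j = 0.
With identical exporters, set every q_j = q: then 296 − 8q − 8q = 0, i.e. q = 296/16 = 18.5.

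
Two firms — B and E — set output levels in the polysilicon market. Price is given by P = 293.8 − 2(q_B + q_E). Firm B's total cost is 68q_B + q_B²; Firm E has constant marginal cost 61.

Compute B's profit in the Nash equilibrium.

Firm B's profit: π = q_B(293.8 − 2(q_B + q_E)) − 68q_B − q_B².
∂π/∂q_B = 225.8 − 6q_B − 2q_E = 0, so q_B = 1129/30 − (1/3)q_E.
For E: ∂π/∂q_E = 232.8 − 4q_E − 2q_B = 0 ⇒ q_E = 58.2 − 0.5q_B.
Solving the two reaction functions simultaneously: (1 − (−1/3)(−0.5))q_B = 1129/30 − (1/3)·58.2, so (5/6)q_B = 547/30 and q_B = 21.88.
Then q_E = 58.2 − 0.5·21.88 = 47.26.
Price P = 293.8 − 2·69.14 = 155.52.
B's profit: (155.52 − 68)·21.88 − (21.88)² = 1436.2032.

1436.2032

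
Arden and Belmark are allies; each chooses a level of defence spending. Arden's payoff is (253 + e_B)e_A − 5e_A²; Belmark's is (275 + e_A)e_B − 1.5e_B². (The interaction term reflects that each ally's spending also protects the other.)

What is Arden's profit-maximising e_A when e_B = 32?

Expanding Arden's payoff: 253e_A + e_Be_A − 5e_A².
∂π/∂e_A = 253 + e_B − 10e_A = 0, so e_A = 25.3 + 0.1e_B.
At e_B = 32: e_A = 25.3 + 0.1·32 = 28.5.

28.5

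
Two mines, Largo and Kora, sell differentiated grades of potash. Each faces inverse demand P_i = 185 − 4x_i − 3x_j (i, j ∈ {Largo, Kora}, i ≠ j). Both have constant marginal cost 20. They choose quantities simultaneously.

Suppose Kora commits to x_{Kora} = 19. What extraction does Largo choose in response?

13.5

Mine Largo's profit: π = x_{Largo}(185 − 4x_{Largo} − 3x_{Kora}) − 20x_{Largo}.
∂π/∂x_{Largo} = 165 − 8x_{Largo} − 3x_{Kora} = 0 ⇒ x_{Largo} = 20.625 − 0.375x_{Kora}.
At x_{Kora} = 19: x_{Largo} = 20.625 − 0.375·19 = 13.5.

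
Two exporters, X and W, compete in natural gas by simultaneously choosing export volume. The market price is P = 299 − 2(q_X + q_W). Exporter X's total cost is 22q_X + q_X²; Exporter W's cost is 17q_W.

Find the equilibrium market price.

Exporter X's profit: π = q_X(299 − 2(q_X + q_W)) − 22q_X − q_X².
∂π/∂q_X = 277 − 6q_X − 2q_W = 0, so q_X = 277/6 − (1/3)q_W.
For W: ∂π/∂q_W = 282 − 4q_W − 2q_X = 0 ⇒ q_W = 70.5 − 0.5q_X.
Substituting the second reaction function into the first: q_X = 277/6 − (1/3)(70.5 − 0.5q_X), which gives (5/6)q_X = 68/3 ⇒ q_X = 27.2.
Then q_W = 70.5 − 0.5·27.2 = 56.9.
Equilibrium price: P = 299 − 2·84.1 = 130.8.

130.8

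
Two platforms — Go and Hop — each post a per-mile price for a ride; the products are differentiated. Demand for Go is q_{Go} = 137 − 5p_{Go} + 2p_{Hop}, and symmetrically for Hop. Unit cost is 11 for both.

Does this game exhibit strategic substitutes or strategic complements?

strategic complements

Go's profit: π = (p_{Go} − 11)(137 − 5p_{Go} + 2p_{Hop}).
∂π/∂p_{Go} = 192 − 10p_{Go} + 2p_{Hop} = 0 ⇒ p_{Go} = 19.2 + 0.2p_{Hop}.
The best-response slope dp_{Go}/dp_{Hop} = 0.2 > 0: the reaction function is upward-sloping, so the choices are strategic complements.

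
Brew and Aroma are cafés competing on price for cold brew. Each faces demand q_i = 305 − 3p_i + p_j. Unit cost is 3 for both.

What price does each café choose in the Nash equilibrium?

Brew's profit: π = (p_{Brew} − 3)(305 − 3p_{Brew} + p_{Aroma}).
∂π/∂p_{Brew} = 314 − 6p_{Brew} + p_{Aroma} = 0 ⇒ p_{Brew} = 157/3 + (1/6)p_{Aroma}.
Setting p_{Brew} = p_{Aroma} in the reaction function: p_{Brew} = 157/3 + (1/6)p_{Brew}, so p_{Brew} = (157/3) / (5/6) = 62.8.

62.8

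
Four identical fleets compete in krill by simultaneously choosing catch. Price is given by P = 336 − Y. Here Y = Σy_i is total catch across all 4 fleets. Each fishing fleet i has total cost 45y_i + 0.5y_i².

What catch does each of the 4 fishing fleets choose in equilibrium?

A representative fishing fleet's profit is π_i = y_i(336 − Y) − 45y_i − 0.5y_i², with Y = y_i + Σ_{j≠i} y_j.
First-order condition: 291 − 3y_i − Σ_{j≠i} y_j = 0.
In a symmetric equilibrium every fishing fleet chooses the same y, so Σ_{j≠i} y_j = 3y. The condition becomes 291 − 6y = 0, giving y = 291/6 = 48.5.

48.5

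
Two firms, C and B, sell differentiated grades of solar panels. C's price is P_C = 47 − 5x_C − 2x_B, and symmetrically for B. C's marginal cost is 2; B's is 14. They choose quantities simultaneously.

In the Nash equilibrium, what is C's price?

Firm C's profit: π = x_C(47 − 5x_C − 2x_B) − 2x_C.
∂π/∂x_C = 45 − 10x_C − 2x_B = 0 ⇒ x_C = 4.5 − 0.2x_B.
Similarly x_B = 3.3 − 0.2x_C.
Solving the two reaction functions simultaneously: (1 − (−0.2)(−0.2))x_C = 4.5 − 0.2·3.3, so 0.96x_C = 3.84 and x_C = 4.
Then x_B = 3.3 − 0.2·4 = 2.5.
P_C = 47 − 5·4 − 2·2.5 = 22.

22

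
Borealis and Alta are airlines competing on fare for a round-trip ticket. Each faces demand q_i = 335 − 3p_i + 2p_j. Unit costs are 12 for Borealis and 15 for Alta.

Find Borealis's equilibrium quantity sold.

Borealis's profit: π = (p_{Borealis} − 12)(335 − 3p_{Borealis} + 2p_{Alta}).
∂π/∂p_{Borealis} = 371 − 6p_{Borealis} + 2p_{Alta} = 0 ⇒ p_{Borealis} = 371/6 + (1/3)p_{Alta}.
Similarly p_{Alta} = 190/3 + (1/3)p_{Borealis}.
Plugging p_{Alta} into Borealis's best response: p_{Borealis} = 371/6 + (1/3)(190/3 + (1/3)p_{Borealis}) ⇒ (8/9)p_{Borealis} = 1493/18, so p_{Borealis} = 93.3125.
Then p_{Alta} = 190/3 + (1/3)·93.3125 = 94.4375.
q_{Borealis} = 335 − 3·93.3125 + 2·94.4375 = 243.9375.

243.9375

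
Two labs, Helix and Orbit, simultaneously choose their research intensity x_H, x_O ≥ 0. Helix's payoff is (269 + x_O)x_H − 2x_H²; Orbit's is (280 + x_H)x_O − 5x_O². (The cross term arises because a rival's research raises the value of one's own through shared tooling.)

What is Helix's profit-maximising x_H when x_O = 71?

85

Expanding Helix's payoff: 269x_H + x_Ox_H − 2x_H².
∂π/∂x_H = 269 + x_O − 4x_H = 0, so x_H = 67.25 + 0.25x_O.
At x_O = 71: x_H = 67.25 + 0.25·71 = 85.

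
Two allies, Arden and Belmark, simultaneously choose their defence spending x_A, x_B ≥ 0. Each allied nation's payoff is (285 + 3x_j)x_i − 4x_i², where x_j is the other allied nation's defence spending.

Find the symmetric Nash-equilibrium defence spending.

57

Arden's payoff is (285 + 3x_B)x_A − 4x_A².
∂π/∂x_A = 285 + 3x_B − 8x_A = 0, so x_A = 35.625 + 0.375x_B.
The game is symmetric, so in equilibrium x_B = x_A: the reaction function gives 0.625x_A = 35.625, hence x_A = 57.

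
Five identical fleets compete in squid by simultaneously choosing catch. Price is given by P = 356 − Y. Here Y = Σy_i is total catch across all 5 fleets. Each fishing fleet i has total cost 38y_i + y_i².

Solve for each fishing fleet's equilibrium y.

A representative fishing fleet's profit is π_i = y_i(356 − Y) − 38y_i − y_i², with Y = y_i + Σ_{j≠i} y_j.
First-order condition: 318 − 4y_i − Σ_{j≠i} y_j = 0.
In a symmetric equilibrium every fishing fleet chooses the same y, so Σ_{j≠i} y_j = 4y. The condition becomes 318 − 8y = 0, giving y = 318/8 = 39.75.

39.75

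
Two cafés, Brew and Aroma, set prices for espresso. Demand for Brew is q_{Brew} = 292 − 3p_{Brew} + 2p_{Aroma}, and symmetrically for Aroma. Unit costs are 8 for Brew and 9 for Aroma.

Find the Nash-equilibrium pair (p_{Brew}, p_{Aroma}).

79.1875, 79.5625

Brew's profit: π = (p_{Brew} − 8)(292 − 3p_{Brew} + 2p_{Aroma}).
∂π/∂p_{Brew} = 316 − 6p_{Brew} + 2p_{Aroma} = 0 ⇒ p_{Brew} = 158/3 + (1/3)p_{Aroma}.
Similarly p_{Aroma} = 319/6 + (1/3)p_{Brew}.
Solving the two reaction functions simultaneously: (1 − (1/3)(1/3))p_{Brew} = 158/3 + (1/3)·(319/6), so (8/9)p_{Brew} = 1267/18 and p_{Brew} = 79.1875.
Then p_{Aroma} = 319/6 + (1/3)·79.1875 = 79.5625.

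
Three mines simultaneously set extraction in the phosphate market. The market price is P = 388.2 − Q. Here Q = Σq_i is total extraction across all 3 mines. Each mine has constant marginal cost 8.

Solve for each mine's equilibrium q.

A representative mine's profit is π_i = q_i(388.2 − Q) − 8q_i, with Q = q_i + Σ_{j≠i} q_j.
First-order condition: 380.2 − 2q_i − Σ_{j≠i} q_j = 0.
With identical mines, set every q_j = q: then 380.2 − 2q − 2q = 0, i.e. q = 380.2/4 = 95.05.

95.05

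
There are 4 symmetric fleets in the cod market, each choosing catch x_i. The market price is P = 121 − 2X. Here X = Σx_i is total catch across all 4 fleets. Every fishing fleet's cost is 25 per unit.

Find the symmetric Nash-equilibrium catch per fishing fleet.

A representative fishing fleet's profit is π_i = x_i(121 − 2X) − 25x_i, with X = x_i + Σ_{j≠i} x_j.
First-order condition: 96 − 4x_i − 2Σ_{j≠i} x_j = 0.
In a symmetric equilibrium every fishing fleet chooses the same x, so Σ_{j≠i} x_j = 3x. The condition becomes 96 − 10x = 0, giving x = 96/10 = 9.6.

9.6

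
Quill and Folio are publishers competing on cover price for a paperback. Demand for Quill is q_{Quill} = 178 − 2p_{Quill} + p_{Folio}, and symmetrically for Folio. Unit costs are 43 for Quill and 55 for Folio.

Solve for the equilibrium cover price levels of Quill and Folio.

Quill's profit: π = (p_{Quill} − 43)(178 − 2p_{Quill} + p_{Folio}).
∂π/∂p_{Quill} = 264 − 4p_{Quill} + p_{Folio} = 0 ⇒ p_{Quill} = 66 + 0.25p_{Folio}.
Similarly p_{Folio} = 72 + 0.25p_{Quill}.
Solving the two reaction functions simultaneously: (1 − (0.25)(0.25))p_{Quill} = 66 + 0.25·72, so 0.9375p_{Quill} = 84 and p_{Quill} = 89.6.
Then p_{Folio} = 72 + 0.25·89.6 = 94.4.

89.6, 94.4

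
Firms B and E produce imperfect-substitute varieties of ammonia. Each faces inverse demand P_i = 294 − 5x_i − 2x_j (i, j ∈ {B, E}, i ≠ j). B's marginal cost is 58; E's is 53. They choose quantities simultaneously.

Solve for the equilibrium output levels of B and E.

19.5625, 20.1875

Firm B's profit: π = x_B(294 − 5x_B − 2x_E) − 58x_B.
∂π/∂x_B = 236 − 10x_B − 2x_E = 0 ⇒ x_B = 23.6 − 0.2x_E.
Similarly x_E = 24.1 − 0.2x_B.
Solving the two reaction functions simultaneously: (1 − (−0.2)(−0.2))x_B = 23.6 − 0.2·24.1, so 0.96x_B = 18.78 and x_B = 19.5625.
Then x_E = 24.1 − 0.2·19.5625 = 20.1875.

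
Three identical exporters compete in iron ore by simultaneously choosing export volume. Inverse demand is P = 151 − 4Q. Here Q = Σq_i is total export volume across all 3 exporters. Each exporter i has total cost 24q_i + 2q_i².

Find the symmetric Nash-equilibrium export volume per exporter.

6.35

A representative exporter's profit is π_i = q_i(151 − 4Q) − 24q_i − 2q_i², with Q = q_i + Σ_{j≠i} q_j.
First-order condition: 127 − 12q_i − 4Σ_{j≠i} q_j = 0.
With identical exporters, set every q_j = q: then 127 − 12q − 8q = 0, i.e. q = 127/20 = 6.35.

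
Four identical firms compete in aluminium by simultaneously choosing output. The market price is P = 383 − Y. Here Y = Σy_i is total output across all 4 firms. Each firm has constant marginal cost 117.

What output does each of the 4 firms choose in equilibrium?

53.2

A representative firm's profit is π_i = y_i(383 − Y) − 117y_i, with Y = y_i + Σ_{j≠i} y_j.
First-order condition: 266 − 2y_i − Σ_{j≠i} y_j = 0.
With identical firms, set every y_j = y: then 266 − 2y − 3y = 0, i.e. y = 266/5 = 53.2.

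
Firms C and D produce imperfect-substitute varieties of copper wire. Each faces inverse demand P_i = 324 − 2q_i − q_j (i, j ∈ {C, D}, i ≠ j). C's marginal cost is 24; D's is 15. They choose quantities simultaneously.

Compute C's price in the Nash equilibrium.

142.8

Firm C's profit: π = q_C(324 − 2q_C − q_D) − 24q_C.
∂π/∂q_C = 300 − 4q_C − q_D = 0 ⇒ q_C = 75 − 0.25q_D.
Similarly q_D = 77.25 − 0.25q_C.
Plugging q_D into C's best response: q_C = 75 − 0.25(77.25 − 0.25q_C) ⇒ 0.9375q_C = 55.6875, so q_C = 59.4.
Then q_D = 77.25 − 0.25·59.4 = 62.4.
P_C = 324 − 2·59.4 − 62.4 = 142.8.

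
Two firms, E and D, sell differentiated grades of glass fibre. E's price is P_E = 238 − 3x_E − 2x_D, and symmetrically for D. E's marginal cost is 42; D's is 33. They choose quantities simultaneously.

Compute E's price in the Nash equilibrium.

113.8125

Firm E's profit: π = x_E(238 − 3x_E − 2x_D) − 42x_E.
∂π/∂x_E = 196 − 6x_E − 2x_D = 0 ⇒ x_E = 98/3 − (1/3)x_D.
Similarly x_D = 205/6 − (1/3)x_E.
Plugging x_D into E's best response: x_E = 98/3 − (1/3)(205/6 − (1/3)x_E) ⇒ (8/9)x_E = 383/18, so x_E = 23.9375.
Then x_D = 205/6 − (1/3)·23.9375 = 26.1875.
P_E = 238 − 3·23.9375 − 2·26.1875 = 113.8125.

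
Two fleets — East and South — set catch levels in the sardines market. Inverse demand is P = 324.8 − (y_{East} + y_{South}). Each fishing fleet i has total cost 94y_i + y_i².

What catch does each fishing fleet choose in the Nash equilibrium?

Fishing fleet East's profit: π = y_{East}(324.8 − (y_{East} + y_{South})) − 94y_{East} − y_{East}².
∂π/∂y_{East} = 230.8 − 4y_{East} − y_{South} = 0, so y_{East} = 57.7 − 0.25y_{South}.
By symmetry y_{South} = y_{East}; substituting into the reaction function, 1.25y_{East} = 57.7 and y_{East} = 46.16.

46.16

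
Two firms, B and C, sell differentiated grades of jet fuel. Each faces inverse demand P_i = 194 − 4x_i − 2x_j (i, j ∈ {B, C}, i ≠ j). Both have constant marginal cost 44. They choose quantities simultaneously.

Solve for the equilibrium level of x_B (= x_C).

15

Firm B's profit: π = x_B(194 − 4x_B − 2x_C) − 44x_B.
∂π/∂x_B = 150 − 8x_B − 2x_C = 0 ⇒ x_B = 18.75 − 0.25x_C.
Setting x_B = x_C in the reaction function: x_B = 18.75 − 0.25x_B, so x_B = 18.75 / 1.25 = 15.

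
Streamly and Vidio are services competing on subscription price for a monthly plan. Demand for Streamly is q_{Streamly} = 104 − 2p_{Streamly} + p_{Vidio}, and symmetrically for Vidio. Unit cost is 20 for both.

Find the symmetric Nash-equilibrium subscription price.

48

Streamly's profit: π = (p_{Streamly} − 20)(104 − 2p_{Streamly} + p_{Vidio}).
∂π/∂p_{Streamly} = 144 − 4p_{Streamly} + p_{Vidio} = 0 ⇒ p_{Streamly} = 36 + 0.25p_{Vidio}.
Setting p_{Streamly} = p_{Vidio} in the reaction function: p_{Streamly} = 36 + 0.25p_{Streamly}, so p_{Streamly} = 36 / 0.75 = 48.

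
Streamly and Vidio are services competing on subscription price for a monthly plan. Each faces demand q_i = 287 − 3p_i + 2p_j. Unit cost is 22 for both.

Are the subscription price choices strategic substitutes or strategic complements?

strategic complements

Streamly's profit: π = (p_{Streamly} − 22)(287 − 3p_{Streamly} + 2p_{Vidio}).
∂π/∂p_{Streamly} = 353 − 6p_{Streamly} + 2p_{Vidio} = 0 ⇒ p_{Streamly} = 353/6 + (1/3)p_{Vidio}.
The best-response slope dp_{Streamly}/dp_{Vidio} = 1/3 > 0: the reaction function is upward-sloping, so the choices are strategic complements.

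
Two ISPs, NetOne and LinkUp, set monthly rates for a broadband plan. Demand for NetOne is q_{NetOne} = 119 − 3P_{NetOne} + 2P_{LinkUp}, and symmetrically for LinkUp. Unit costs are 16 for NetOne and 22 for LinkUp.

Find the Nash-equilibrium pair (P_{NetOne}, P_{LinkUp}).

42.875, 45.125

NetOne's profit: π = (P_{NetOne} − 16)(119 − 3P_{NetOne} + 2P_{LinkUp}).
∂π/∂P_{NetOne} = 167 − 6P_{NetOne} + 2P_{LinkUp} = 0 ⇒ P_{NetOne} = 167/6 + (1/3)P_{LinkUp}.
Similarly P_{LinkUp} = 185/6 + (1/3)P_{NetOne}.
Plugging P_{LinkUp} into NetOne's best response: P_{NetOne} = 167/6 + (1/3)(185/6 + (1/3)P_{NetOne}) ⇒ (8/9)P_{NetOne} = 343/9, so P_{NetOne} = 42.875.
Then P_{LinkUp} = 185/6 + (1/3)·42.875 = 45.125.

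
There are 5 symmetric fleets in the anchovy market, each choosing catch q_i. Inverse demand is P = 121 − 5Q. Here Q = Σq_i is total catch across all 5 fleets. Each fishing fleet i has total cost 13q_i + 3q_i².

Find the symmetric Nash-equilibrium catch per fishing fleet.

3

A representative fishing fleet's profit is π_i = q_i(121 − 5Q) − 13q_i − 3q_i², with Q = q_i + Σ_{j≠i} q_j.
First-order condition: 108 − 16q_i − 5Σ_{j≠i} q_j = 0.
With identical fishing fleets, set every q_j = q: then 108 − 16q − 20q = 0, i.e. q = 108/36 = 3.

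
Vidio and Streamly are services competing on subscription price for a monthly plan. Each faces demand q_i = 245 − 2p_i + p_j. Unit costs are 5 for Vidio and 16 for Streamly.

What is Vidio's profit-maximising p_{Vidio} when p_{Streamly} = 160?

103.75

Vidio's profit: π = (p_{Vidio} − 5)(245 − 2p_{Vidio} + p_{Streamly}).
∂π/∂p_{Vidio} = 255 − 4p_{Vidio} + p_{Streamly} = 0 ⇒ p_{Vidio} = 63.75 + 0.25p_{Streamly}.
At p_{Streamly} = 160: p_{Vidio} = 63.75 + 0.25·160 = 103.75.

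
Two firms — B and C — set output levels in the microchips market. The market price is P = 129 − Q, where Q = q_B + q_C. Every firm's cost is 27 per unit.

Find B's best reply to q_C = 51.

25.5

Firm B's profit: π = q_B(129 − (q_B + q_C)) − 27q_B.
∂π/∂q_B = 102 − 2q_B − q_C = 0, so q_B = 51 − 0.5q_C.
At q_C = 51: q_B = 51 − 0.5·51 = 25.5.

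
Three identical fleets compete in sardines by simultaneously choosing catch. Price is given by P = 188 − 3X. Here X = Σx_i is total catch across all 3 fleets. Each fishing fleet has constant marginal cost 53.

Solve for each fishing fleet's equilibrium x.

11.25

A representative fishing fleet's profit is π_i = x_i(188 − 3X) − 53x_i, with X = x_i + Σ_{j≠i} x_j.
First-order condition: 135 − 6x_i − 3Σ_{j≠i} x_j = 0.
With identical fishing fleets, set every x_j = x: then 135 − 6x − 6x = 0, i.e. x = 135/12 = 11.25.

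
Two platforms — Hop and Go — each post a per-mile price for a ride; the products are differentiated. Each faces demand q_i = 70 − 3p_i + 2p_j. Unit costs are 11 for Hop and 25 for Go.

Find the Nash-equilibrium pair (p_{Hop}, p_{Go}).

Hop's profit: π = (p_{Hop} − 11)(70 − 3p_{Hop} + 2p_{Go}).
∂π/∂p_{Hop} = 103 − 6p_{Hop} + 2p_{Go} = 0 ⇒ p_{Hop} = 103/6 + (1/3)p_{Go}.
Similarly p_{Go} = 145/6 + (1/3)p_{Hop}.
Solving the two reaction functions simultaneously: (1 − (1/3)(1/3))p_{Hop} = 103/6 + (1/3)·(145/6), so (8/9)p_{Hop} = 227/9 and p_{Hop} = 28.375.
Then p_{Go} = 145/6 + (1/3)·28.375 = 33.625.

28.375, 33.625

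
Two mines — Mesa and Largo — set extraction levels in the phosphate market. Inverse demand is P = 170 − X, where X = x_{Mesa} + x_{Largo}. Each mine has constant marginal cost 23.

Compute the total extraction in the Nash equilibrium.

Mine Mesa's profit: π = x_{Mesa}(170 − (x_{Mesa} + x_{Largo})) − 23x_{Mesa}.
∂π/∂x_{Mesa} = 147 − 2x_{Mesa} − x_{Largo} = 0, so x_{Mesa} = 73.5 − 0.5x_{Largo}.
Setting x_{Mesa} = x_{Largo} in the reaction function: x_{Mesa} = 73.5 − 0.5x_{Mesa}, so x_{Mesa} = 73.5 / 1.5 = 49.
Total extraction: 49 + 49 = 98.

98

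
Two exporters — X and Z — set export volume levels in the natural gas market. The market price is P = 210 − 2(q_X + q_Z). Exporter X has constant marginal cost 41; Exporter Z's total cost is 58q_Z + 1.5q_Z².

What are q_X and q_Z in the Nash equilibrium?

Exporter X's profit: π = q_X(210 − 2(q_X + q_Z)) − 41q_X.
∂π/∂q_X = 169 − 4q_X − 2q_Z = 0, so q_X = 42.25 − 0.5q_Z.
For Z: ∂π/∂q_Z = 152 − 7q_Z − 2q_X = 0 ⇒ q_Z = 152/7 − (2/7)q_X.
Plugging q_Z into X's best response: q_X = 42.25 − 0.5(152/7 − (2/7)q_X) ⇒ (6/7)q_X = 879/28, so q_X = 36.625.
Then q_Z = 152/7 − (2/7)·36.625 = 11.25.

36.625, 11.25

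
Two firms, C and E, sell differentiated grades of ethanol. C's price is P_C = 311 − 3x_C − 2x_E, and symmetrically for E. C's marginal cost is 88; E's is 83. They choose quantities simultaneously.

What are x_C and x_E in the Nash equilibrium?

27.5625, 28.8125

Firm C's profit: π = x_C(311 − 3x_C − 2x_E) − 88x_C.
∂π/∂x_C = 223 − 6x_C − 2x_E = 0 ⇒ x_C = 223/6 − (1/3)x_E.
Similarly x_E = 38 − (1/3)x_C.
Substituting the second reaction function into the first: x_C = 223/6 − (1/3)(38 − (1/3)x_C), which gives (8/9)x_C = 24.5 ⇒ x_C = 27.5625.
Then x_E = 38 − (1/3)·27.5625 = 28.8125.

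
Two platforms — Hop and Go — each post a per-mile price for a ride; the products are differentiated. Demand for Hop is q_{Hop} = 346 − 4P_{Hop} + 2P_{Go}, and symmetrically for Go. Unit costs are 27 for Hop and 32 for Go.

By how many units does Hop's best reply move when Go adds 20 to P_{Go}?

Hop's profit: π = (P_{Hop} − 27)(346 − 4P_{Hop} + 2P_{Go}).
∂π/∂P_{Hop} = 454 − 8P_{Hop} + 2P_{Go} = 0 ⇒ P_{Hop} = 56.75 + 0.25P_{Go}.
The reaction-function slope is 0.25, so a 20-unit rise in P_{Go} moves P_{Hop} by 0.25 × 20 = 5. Hop's best response rises — the actions are strategic complements.

5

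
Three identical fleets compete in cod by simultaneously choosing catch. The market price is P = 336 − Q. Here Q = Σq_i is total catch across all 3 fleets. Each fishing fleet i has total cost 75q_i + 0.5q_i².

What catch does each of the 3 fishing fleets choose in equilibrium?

52.2

A representative fishing fleet's profit is π_i = q_i(336 − Q) − 75q_i − 0.5q_i², with Q = q_i + Σ_{j≠i} q_j.
First-order condition: 261 − 3q_i − Σ_{j≠i} q_j = 0.
Imposing symmetry (q_j = q for all j) turns Σ_{j≠i} q_j into 2q, so 261 = 5q and q = 52.2.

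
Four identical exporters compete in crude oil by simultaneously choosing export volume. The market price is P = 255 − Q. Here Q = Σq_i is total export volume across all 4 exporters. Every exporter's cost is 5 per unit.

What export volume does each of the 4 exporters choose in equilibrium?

A representative exporter's profit is π_i = q_i(255 − Q) − 5q_i, with Q = q_i + Σ_{j≠i} q_j.
First-order condition: 250 − 2q_i − Σ_{j≠i} q_j = 0.
In a symmetric equilibrium every exporter chooses the same q, so Σ_{j≠i} q_j = 3q. The condition becomes 250 − 5q = 0, giving q = 250/5 = 50.

50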